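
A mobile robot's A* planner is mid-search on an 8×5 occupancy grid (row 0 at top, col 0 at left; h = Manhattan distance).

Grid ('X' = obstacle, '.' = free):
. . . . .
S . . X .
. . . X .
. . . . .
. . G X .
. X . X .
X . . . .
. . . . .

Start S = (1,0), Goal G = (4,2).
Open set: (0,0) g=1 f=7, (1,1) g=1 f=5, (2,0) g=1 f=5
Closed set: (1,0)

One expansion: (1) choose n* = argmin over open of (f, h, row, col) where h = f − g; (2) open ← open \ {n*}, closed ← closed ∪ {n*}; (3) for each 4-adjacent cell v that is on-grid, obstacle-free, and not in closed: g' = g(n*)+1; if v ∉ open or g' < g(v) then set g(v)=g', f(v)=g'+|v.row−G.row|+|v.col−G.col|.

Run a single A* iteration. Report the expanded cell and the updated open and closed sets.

expanded=(1,1); open=[(0,0) g=1 f=7, (0,1) g=2 f=7, (1,2) g=2 f=5, (2,0) g=1 f=5, (2,1) g=2 f=5]; closed=[(1,0), (1,1)]

step 1: expand (1,1) (f=5, h=4) → closed; open now [(0,0) g=1 f=7, (0,1) g=2 f=7, (1,2) g=2 f=5, (2,0) g=1 f=5, (2,1) g=2 f=5]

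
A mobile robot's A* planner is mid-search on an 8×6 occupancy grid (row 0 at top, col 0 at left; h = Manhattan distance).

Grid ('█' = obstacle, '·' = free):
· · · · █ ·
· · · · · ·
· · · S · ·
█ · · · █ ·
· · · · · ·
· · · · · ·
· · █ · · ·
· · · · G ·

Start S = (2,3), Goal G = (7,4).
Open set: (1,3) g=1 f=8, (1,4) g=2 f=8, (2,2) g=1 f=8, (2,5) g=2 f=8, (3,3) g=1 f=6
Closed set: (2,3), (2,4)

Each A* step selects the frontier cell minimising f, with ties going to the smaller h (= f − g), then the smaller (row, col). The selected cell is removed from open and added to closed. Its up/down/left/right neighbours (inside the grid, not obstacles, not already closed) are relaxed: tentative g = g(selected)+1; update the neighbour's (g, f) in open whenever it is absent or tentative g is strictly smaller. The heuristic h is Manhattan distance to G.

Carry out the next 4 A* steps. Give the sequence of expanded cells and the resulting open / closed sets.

step 1: expand (3,3) (f=6, h=5) → closed; open now [(1,3) g=1 f=8, (1,4) g=2 f=8, (2,2) g=1 f=8, (2,5) g=2 f=8, (3,2) g=2 f=8, (4,3) g=2 f=6]
step 2: expand (4,3) (f=6, h=4) → closed; open now [(1,3) g=1 f=8, (1,4) g=2 f=8, (2,2) g=1 f=8, (2,5) g=2 f=8, (3,2) g=2 f=8, (4,2) g=3 f=8, (4,4) g=3 f=6, (5,3) g=3 f=6]
step 3: expand (4,4) (f=6, h=3) → closed; open now [(1,3) g=1 f=8, (1,4) g=2 f=8, (2,2) g=1 f=8, (2,5) g=2 f=8, (3,2) g=2 f=8, (4,2) g=3 f=8, (4,5) g=4 f=8, (5,3) g=3 f=6, (5,4) g=4 f=6]
step 4: expand (5,4) (f=6, h=2) → closed; open now [(1,3) g=1 f=8, (1,4) g=2 f=8, (2,2) g=1 f=8, (2,5) g=2 f=8, (3,2) g=2 f=8, (4,2) g=3 f=8, (4,5) g=4 f=8, (5,3) g=3 f=6, (5,5) g=5 f=8, (6,4) g=5 f=6]

order=[(3,3) → (4,3) → (4,4) → (5,4)]; open=[(1,3) g=1 f=8, (1,4) g=2 f=8, (2,2) g=1 f=8, (2,5) g=2 f=8, (3,2) g=2 f=8, (4,2) g=3 f=8, (4,5) g=4 f=8, (5,3) g=3 f=6, (5,5) g=5 f=8, (6,4) g=5 f=6]; closed=[(2,3), (2,4), (3,3), (4,3), (4,4), (5,4)]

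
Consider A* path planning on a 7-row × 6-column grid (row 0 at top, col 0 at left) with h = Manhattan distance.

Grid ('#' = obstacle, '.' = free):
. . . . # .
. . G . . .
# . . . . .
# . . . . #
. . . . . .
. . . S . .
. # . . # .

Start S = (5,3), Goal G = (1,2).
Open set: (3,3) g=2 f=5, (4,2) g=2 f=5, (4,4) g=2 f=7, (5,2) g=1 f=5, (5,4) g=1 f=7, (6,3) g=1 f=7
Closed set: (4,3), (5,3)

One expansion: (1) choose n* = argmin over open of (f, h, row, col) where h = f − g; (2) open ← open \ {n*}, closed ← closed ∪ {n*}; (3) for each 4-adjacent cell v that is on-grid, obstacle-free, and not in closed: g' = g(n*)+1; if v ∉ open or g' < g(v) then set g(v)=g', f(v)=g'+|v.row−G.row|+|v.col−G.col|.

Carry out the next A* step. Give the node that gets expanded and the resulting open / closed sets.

step 1: expand (3,3) (f=5, h=3) → closed; open now [(2,3) g=3 f=5, (3,2) g=3 f=5, (3,4) g=3 f=7, (4,2) g=2 f=5, (4,4) g=2 f=7, (5,2) g=1 f=5, (5,4) g=1 f=7, (6,3) g=1 f=7]

expanded=(3,3); open=[(2,3) g=3 f=5, (3,2) g=3 f=5, (3,4) g=3 f=7, (4,2) g=2 f=5, (4,4) g=2 f=7, (5,2) g=1 f=5, (5,4) g=1 f=7, (6,3) g=1 f=7]; closed=[(3,3), (4,3), (5,3)]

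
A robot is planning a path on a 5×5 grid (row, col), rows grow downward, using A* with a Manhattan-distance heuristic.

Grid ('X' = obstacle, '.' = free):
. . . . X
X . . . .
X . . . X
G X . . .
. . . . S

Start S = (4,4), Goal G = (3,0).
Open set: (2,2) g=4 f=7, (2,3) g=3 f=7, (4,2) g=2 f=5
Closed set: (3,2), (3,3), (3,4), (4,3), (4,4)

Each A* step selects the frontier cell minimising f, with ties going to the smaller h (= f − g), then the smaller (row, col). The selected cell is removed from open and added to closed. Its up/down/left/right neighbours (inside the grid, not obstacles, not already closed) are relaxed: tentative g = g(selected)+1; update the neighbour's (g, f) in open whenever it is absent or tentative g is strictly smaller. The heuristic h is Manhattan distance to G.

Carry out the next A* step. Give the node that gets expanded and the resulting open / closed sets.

expanded=(4,2); open=[(2,2) g=4 f=7, (2,3) g=3 f=7, (4,1) g=3 f=5]; closed=[(3,2), (3,3), (3,4), (4,2), (4,3), (4,4)]

step 1: expand (4,2) (f=5, h=3) → closed; open now [(2,2) g=4 f=7, (2,3) g=3 f=7, (4,1) g=3 f=5]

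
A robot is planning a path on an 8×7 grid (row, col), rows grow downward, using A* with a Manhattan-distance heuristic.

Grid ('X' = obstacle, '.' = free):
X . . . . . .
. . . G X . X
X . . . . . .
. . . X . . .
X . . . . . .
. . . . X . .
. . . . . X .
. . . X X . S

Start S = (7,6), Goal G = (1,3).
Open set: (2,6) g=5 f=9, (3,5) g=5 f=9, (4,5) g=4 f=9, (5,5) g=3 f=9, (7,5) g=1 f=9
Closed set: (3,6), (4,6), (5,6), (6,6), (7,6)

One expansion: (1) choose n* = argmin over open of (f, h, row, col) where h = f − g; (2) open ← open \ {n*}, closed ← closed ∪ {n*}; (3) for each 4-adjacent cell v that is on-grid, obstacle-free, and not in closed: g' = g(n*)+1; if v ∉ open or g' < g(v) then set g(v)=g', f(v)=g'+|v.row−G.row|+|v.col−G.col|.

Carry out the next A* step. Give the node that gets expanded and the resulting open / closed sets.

step 1: expand (2,6) (f=9, h=4) → closed; open now [(2,5) g=6 f=9, (3,5) g=5 f=9, (4,5) g=4 f=9, (5,5) g=3 f=9, (7,5) g=1 f=9]

expanded=(2,6); open=[(2,5) g=6 f=9, (3,5) g=5 f=9, (4,5) g=4 f=9, (5,5) g=3 f=9, (7,5) g=1 f=9]; closed=[(2,6), (3,6), (4,6), (5,6), (6,6), (7,6)]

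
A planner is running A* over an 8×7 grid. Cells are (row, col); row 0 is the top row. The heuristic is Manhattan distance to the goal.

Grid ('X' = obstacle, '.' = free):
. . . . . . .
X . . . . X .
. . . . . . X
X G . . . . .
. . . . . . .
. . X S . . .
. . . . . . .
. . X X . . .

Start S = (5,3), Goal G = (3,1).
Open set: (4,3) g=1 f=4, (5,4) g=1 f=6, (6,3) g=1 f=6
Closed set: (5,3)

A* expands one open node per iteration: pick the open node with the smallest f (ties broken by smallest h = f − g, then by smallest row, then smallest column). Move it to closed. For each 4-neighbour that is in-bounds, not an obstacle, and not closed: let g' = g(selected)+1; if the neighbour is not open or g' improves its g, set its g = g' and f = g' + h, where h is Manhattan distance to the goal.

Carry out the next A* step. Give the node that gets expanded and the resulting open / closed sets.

step 1: expand (4,3) (f=4, h=3) → closed; open now [(3,3) g=2 f=4, (4,2) g=2 f=4, (4,4) g=2 f=6, (5,4) g=1 f=6, (6,3) g=1 f=6]

expanded=(4,3); open=[(3,3) g=2 f=4, (4,2) g=2 f=4, (4,4) g=2 f=6, (5,4) g=1 f=6, (6,3) g=1 f=6]; closed=[(4,3), (5,3)]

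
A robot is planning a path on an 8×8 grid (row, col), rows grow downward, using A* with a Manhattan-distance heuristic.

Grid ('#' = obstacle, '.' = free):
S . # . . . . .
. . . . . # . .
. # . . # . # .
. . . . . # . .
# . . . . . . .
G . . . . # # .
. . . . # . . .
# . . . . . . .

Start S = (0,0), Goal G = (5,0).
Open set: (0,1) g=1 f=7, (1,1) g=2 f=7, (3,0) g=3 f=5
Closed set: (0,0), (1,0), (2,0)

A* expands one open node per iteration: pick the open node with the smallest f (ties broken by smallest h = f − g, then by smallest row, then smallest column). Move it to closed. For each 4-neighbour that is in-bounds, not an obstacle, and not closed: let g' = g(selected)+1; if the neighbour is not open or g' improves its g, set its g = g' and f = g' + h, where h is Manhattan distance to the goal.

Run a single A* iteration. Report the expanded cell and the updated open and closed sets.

step 1: expand (3,0) (f=5, h=2) → closed; open now [(0,1) g=1 f=7, (1,1) g=2 f=7, (3,1) g=4 f=7]

expanded=(3,0); open=[(0,1) g=1 f=7, (1,1) g=2 f=7, (3,1) g=4 f=7]; closed=[(0,0), (1,0), (2,0), (3,0)]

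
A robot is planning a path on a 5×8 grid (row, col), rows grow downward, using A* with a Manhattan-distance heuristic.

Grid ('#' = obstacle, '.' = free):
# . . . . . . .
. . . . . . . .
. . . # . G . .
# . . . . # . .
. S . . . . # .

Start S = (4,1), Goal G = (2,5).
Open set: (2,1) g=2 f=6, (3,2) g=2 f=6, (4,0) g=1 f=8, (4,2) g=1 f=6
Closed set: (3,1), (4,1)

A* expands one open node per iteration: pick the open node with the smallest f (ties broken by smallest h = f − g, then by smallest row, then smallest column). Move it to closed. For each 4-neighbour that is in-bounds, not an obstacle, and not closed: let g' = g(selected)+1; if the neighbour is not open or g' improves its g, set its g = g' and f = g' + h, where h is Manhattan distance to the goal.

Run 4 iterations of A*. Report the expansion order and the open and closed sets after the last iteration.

order=[(2,1) → (2,2) → (3,2) → (3,3)]; open=[(1,1) g=3 f=8, (1,2) g=4 f=8, (2,0) g=3 f=8, (3,4) g=4 f=6, (4,0) g=1 f=8, (4,2) g=1 f=6, (4,3) g=4 f=8]; closed=[(2,1), (2,2), (3,1), (3,2), (3,3), (4,1)]

step 1: expand (2,1) (f=6, h=4) → closed; open now [(1,1) g=3 f=8, (2,0) g=3 f=8, (2,2) g=3 f=6, (3,2) g=2 f=6, (4,0) g=1 f=8, (4,2) g=1 f=6]
step 2: expand (2,2) (f=6, h=3) → closed; open now [(1,1) g=3 f=8, (1,2) g=4 f=8, (2,0) g=3 f=8, (3,2) g=2 f=6, (4,0) g=1 f=8, (4,2) g=1 f=6]
step 3: expand (3,2) (f=6, h=4) → closed; open now [(1,1) g=3 f=8, (1,2) g=4 f=8, (2,0) g=3 f=8, (3,3) g=3 f=6, (4,0) g=1 f=8, (4,2) g=1 f=6]
step 4: expand (3,3) (f=6, h=3) → closed; open now [(1,1) g=3 f=8, (1,2) g=4 f=8, (2,0) g=3 f=8, (3,4) g=4 f=6, (4,0) g=1 f=8, (4,2) g=1 f=6, (4,3) g=4 f=8]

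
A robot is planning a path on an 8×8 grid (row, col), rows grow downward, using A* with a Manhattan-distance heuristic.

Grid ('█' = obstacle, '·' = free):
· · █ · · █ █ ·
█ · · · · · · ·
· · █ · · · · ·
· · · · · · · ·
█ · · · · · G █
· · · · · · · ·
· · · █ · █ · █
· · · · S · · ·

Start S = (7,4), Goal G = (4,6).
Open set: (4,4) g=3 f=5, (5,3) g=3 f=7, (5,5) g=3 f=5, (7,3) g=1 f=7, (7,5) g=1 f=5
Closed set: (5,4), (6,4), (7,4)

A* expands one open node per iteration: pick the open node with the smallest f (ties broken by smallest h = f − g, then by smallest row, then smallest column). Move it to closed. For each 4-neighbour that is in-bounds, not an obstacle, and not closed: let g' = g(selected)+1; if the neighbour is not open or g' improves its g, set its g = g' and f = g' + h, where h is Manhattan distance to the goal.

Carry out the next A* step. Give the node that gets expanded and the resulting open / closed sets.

step 1: expand (4,4) (f=5, h=2) → closed; open now [(3,4) g=4 f=7, (4,3) g=4 f=7, (4,5) g=4 f=5, (5,3) g=3 f=7, (5,5) g=3 f=5, (7,3) g=1 f=7, (7,5) g=1 f=5]

expanded=(4,4); open=[(3,4) g=4 f=7, (4,3) g=4 f=7, (4,5) g=4 f=5, (5,3) g=3 f=7, (5,5) g=3 f=5, (7,3) g=1 f=7, (7,5) g=1 f=5]; closed=[(4,4), (5,4), (6,4), (7,4)]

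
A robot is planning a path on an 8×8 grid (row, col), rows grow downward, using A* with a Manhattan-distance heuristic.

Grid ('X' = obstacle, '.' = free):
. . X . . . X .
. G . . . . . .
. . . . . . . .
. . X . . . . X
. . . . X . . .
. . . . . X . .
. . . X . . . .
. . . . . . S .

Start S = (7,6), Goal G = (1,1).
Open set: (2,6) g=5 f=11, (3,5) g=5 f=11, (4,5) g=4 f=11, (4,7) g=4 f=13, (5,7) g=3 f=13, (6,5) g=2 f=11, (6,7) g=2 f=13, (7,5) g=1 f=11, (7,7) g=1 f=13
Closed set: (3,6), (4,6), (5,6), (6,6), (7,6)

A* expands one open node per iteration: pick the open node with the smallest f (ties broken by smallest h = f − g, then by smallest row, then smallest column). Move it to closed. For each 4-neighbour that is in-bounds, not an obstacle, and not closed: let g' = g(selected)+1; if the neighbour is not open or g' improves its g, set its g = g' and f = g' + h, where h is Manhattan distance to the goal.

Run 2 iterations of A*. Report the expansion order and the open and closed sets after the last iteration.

step 1: expand (2,6) (f=11, h=6) → closed; open now [(1,6) g=6 f=11, (2,5) g=6 f=11, (2,7) g=6 f=13, (3,5) g=5 f=11, (4,5) g=4 f=11, (4,7) g=4 f=13, (5,7) g=3 f=13, (6,5) g=2 f=11, (6,7) g=2 f=13, (7,5) g=1 f=11, (7,7) g=1 f=13]
step 2: expand (1,6) (f=11, h=5) → closed; open now [(1,5) g=7 f=11, (1,7) g=7 f=13, (2,5) g=6 f=11, (2,7) g=6 f=13, (3,5) g=5 f=11, (4,5) g=4 f=11, (4,7) g=4 f=13, (5,7) g=3 f=13, (6,5) g=2 f=11, (6,7) g=2 f=13, (7,5) g=1 f=11, (7,7) g=1 f=13]

order=[(2,6) → (1,6)]; open=[(1,5) g=7 f=11, (1,7) g=7 f=13, (2,5) g=6 f=11, (2,7) g=6 f=13, (3,5) g=5 f=11, (4,5) g=4 f=11, (4,7) g=4 f=13, (5,7) g=3 f=13, (6,5) g=2 f=11, (6,7) g=2 f=13, (7,5) g=1 f=11, (7,7) g=1 f=13]; closed=[(1,6), (2,6), (3,6), (4,6), (5,6), (6,6), (7,6)]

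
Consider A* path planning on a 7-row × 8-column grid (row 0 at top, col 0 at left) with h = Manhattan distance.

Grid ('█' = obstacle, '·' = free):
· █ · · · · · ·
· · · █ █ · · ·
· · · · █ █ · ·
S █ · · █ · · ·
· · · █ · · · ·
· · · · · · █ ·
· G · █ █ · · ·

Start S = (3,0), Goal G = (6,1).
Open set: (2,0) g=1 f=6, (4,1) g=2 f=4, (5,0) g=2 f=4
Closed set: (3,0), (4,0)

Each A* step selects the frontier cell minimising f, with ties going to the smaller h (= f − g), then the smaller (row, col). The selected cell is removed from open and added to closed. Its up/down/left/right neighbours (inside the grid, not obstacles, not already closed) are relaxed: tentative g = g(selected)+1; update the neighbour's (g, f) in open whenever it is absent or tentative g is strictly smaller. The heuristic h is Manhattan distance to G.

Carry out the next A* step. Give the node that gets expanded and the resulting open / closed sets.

expanded=(4,1); open=[(2,0) g=1 f=6, (4,2) g=3 f=6, (5,0) g=2 f=4, (5,1) g=3 f=4]; closed=[(3,0), (4,0), (4,1)]

step 1: expand (4,1) (f=4, h=2) → closed; open now [(2,0) g=1 f=6, (4,2) g=3 f=6, (5,0) g=2 f=4, (5,1) g=3 f=4]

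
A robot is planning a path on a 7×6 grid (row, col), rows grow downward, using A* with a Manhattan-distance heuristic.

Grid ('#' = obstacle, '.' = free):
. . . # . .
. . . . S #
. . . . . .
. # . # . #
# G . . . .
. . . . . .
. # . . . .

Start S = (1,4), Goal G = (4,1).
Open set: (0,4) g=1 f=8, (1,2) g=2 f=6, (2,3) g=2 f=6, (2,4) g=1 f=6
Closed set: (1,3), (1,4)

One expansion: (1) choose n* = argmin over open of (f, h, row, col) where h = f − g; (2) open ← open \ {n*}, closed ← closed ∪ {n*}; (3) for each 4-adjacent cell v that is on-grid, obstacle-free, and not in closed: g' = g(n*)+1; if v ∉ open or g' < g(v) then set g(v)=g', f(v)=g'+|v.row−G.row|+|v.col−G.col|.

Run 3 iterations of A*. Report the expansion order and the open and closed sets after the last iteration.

step 1: expand (1,2) (f=6, h=4) → closed; open now [(0,2) g=3 f=8, (0,4) g=1 f=8, (1,1) g=3 f=6, (2,2) g=3 f=6, (2,3) g=2 f=6, (2,4) g=1 f=6]
step 2: expand (1,1) (f=6, h=3) → closed; open now [(0,1) g=4 f=8, (0,2) g=3 f=8, (0,4) g=1 f=8, (1,0) g=4 f=8, (2,1) g=4 f=6, (2,2) g=3 f=6, (2,3) g=2 f=6, (2,4) g=1 f=6]
step 3: expand (2,1) (f=6, h=2) → closed; open now [(0,1) g=4 f=8, (0,2) g=3 f=8, (0,4) g=1 f=8, (1,0) g=4 f=8, (2,0) g=5 f=8, (2,2) g=3 f=6, (2,3) g=2 f=6, (2,4) g=1 f=6]

order=[(1,2) → (1,1) → (2,1)]; open=[(0,1) g=4 f=8, (0,2) g=3 f=8, (0,4) g=1 f=8, (1,0) g=4 f=8, (2,0) g=5 f=8, (2,2) g=3 f=6, (2,3) g=2 f=6, (2,4) g=1 f=6]; closed=[(1,1), (1,2), (1,3), (1,4), (2,1)]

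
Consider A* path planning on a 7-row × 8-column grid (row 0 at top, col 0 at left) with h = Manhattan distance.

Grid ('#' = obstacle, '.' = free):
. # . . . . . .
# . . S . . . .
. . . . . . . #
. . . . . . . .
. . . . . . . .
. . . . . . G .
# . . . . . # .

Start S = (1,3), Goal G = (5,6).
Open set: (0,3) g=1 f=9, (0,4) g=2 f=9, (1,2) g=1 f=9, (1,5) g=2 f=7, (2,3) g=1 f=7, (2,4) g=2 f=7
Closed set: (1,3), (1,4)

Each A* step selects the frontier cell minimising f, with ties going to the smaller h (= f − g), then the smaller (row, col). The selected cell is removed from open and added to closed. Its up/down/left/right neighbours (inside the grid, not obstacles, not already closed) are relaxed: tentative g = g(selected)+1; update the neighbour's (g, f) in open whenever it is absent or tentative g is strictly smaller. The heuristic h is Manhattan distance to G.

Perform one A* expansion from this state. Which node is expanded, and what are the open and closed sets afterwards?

step 1: expand (1,5) (f=7, h=5) → closed; open now [(0,3) g=1 f=9, (0,4) g=2 f=9, (0,5) g=3 f=9, (1,2) g=1 f=9, (1,6) g=3 f=7, (2,3) g=1 f=7, (2,4) g=2 f=7, (2,5) g=3 f=7]

expanded=(1,5); open=[(0,3) g=1 f=9, (0,4) g=2 f=9, (0,5) g=3 f=9, (1,2) g=1 f=9, (1,6) g=3 f=7, (2,3) g=1 f=7, (2,4) g=2 f=7, (2,5) g=3 f=7]; closed=[(1,3), (1,4), (1,5)]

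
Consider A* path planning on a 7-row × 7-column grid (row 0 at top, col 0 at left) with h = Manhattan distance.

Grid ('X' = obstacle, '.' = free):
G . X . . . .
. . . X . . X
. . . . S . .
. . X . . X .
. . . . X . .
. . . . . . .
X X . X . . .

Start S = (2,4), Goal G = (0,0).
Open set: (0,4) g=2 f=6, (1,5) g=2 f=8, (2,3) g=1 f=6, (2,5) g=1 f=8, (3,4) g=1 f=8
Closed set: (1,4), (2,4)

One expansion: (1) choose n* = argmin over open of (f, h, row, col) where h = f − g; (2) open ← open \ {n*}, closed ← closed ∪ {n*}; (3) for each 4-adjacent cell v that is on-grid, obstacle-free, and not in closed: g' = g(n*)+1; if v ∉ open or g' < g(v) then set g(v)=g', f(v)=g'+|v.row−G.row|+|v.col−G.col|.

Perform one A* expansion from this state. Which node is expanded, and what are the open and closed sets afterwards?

step 1: expand (0,4) (f=6, h=4) → closed; open now [(0,3) g=3 f=6, (0,5) g=3 f=8, (1,5) g=2 f=8, (2,3) g=1 f=6, (2,5) g=1 f=8, (3,4) g=1 f=8]

expanded=(0,4); open=[(0,3) g=3 f=6, (0,5) g=3 f=8, (1,5) g=2 f=8, (2,3) g=1 f=6, (2,5) g=1 f=8, (3,4) g=1 f=8]; closed=[(0,4), (1,4), (2,4)]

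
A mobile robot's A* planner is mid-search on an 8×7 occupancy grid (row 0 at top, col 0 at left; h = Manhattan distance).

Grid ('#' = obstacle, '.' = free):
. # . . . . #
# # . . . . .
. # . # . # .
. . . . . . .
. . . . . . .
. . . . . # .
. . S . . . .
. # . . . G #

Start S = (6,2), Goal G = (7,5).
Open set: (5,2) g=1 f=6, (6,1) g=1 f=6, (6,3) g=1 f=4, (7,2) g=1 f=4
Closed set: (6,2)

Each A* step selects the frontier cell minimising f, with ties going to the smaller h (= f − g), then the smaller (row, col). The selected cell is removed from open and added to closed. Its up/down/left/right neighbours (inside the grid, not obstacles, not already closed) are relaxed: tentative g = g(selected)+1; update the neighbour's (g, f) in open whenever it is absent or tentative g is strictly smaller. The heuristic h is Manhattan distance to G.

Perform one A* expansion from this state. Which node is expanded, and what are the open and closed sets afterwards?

step 1: expand (6,3) (f=4, h=3) → closed; open now [(5,2) g=1 f=6, (5,3) g=2 f=6, (6,1) g=1 f=6, (6,4) g=2 f=4, (7,2) g=1 f=4, (7,3) g=2 f=4]

expanded=(6,3); open=[(5,2) g=1 f=6, (5,3) g=2 f=6, (6,1) g=1 f=6, (6,4) g=2 f=4, (7,2) g=1 f=4, (7,3) g=2 f=4]; closed=[(6,2), (6,3)]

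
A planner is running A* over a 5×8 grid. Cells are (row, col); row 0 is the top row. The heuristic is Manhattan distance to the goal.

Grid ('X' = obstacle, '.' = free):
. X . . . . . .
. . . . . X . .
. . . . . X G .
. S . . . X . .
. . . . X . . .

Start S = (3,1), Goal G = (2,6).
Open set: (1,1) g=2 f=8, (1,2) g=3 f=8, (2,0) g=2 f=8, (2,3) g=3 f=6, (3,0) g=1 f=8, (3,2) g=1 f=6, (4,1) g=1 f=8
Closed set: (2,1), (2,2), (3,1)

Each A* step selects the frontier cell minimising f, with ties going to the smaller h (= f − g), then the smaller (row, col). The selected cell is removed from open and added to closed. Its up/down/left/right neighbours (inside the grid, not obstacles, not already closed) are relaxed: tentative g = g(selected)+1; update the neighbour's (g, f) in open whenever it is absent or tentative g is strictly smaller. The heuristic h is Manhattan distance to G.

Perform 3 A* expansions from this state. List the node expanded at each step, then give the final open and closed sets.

step 1: expand (2,3) (f=6, h=3) → closed; open now [(1,1) g=2 f=8, (1,2) g=3 f=8, (1,3) g=4 f=8, (2,0) g=2 f=8, (2,4) g=4 f=6, (3,0) g=1 f=8, (3,2) g=1 f=6, (3,3) g=4 f=8, (4,1) g=1 f=8]
step 2: expand (2,4) (f=6, h=2) → closed; open now [(1,1) g=2 f=8, (1,2) g=3 f=8, (1,3) g=4 f=8, (1,4) g=5 f=8, (2,0) g=2 f=8, (3,0) g=1 f=8, (3,2) g=1 f=6, (3,3) g=4 f=8, (3,4) g=5 f=8, (4,1) g=1 f=8]
step 3: expand (3,2) (f=6, h=5) → closed; open now [(1,1) g=2 f=8, (1,2) g=3 f=8, (1,3) g=4 f=8, (1,4) g=5 f=8, (2,0) g=2 f=8, (3,0) g=1 f=8, (3,3) g=2 f=6, (3,4) g=5 f=8, (4,1) g=1 f=8, (4,2) g=2 f=8]

order=[(2,3) → (2,4) → (3,2)]; open=[(1,1) g=2 f=8, (1,2) g=3 f=8, (1,3) g=4 f=8, (1,4) g=5 f=8, (2,0) g=2 f=8, (3,0) g=1 f=8, (3,3) g=2 f=6, (3,4) g=5 f=8, (4,1) g=1 f=8, (4,2) g=2 f=8]; closed=[(2,1), (2,2), (2,3), (2,4), (3,1), (3,2)]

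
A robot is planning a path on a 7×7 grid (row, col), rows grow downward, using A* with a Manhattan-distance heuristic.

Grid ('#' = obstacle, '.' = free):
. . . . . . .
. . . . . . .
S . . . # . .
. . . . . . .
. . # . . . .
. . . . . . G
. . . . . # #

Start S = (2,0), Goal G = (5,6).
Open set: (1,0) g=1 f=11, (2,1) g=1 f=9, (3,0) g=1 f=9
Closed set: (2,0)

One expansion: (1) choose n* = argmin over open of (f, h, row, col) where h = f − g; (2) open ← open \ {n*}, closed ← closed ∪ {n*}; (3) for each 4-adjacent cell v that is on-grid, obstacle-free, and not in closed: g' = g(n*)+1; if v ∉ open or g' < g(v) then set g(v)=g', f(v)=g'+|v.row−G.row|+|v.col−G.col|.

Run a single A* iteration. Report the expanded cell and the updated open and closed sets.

step 1: expand (2,1) (f=9, h=8) → closed; open now [(1,0) g=1 f=11, (1,1) g=2 f=11, (2,2) g=2 f=9, (3,0) g=1 f=9, (3,1) g=2 f=9]

expanded=(2,1); open=[(1,0) g=1 f=11, (1,1) g=2 f=11, (2,2) g=2 f=9, (3,0) g=1 f=9, (3,1) g=2 f=9]; closed=[(2,0), (2,1)]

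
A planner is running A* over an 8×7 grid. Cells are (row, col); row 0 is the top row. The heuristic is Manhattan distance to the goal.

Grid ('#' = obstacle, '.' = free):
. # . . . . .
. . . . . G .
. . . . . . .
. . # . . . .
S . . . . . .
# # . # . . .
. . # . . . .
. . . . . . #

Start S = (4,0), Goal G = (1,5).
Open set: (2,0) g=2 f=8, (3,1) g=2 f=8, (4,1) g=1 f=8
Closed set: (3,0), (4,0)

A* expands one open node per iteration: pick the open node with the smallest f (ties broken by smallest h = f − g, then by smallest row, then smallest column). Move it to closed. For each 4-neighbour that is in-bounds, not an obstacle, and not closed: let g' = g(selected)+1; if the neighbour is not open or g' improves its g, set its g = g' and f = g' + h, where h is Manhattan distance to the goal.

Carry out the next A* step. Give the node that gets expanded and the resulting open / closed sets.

expanded=(2,0); open=[(1,0) g=3 f=8, (2,1) g=3 f=8, (3,1) g=2 f=8, (4,1) g=1 f=8]; closed=[(2,0), (3,0), (4,0)]

step 1: expand (2,0) (f=8, h=6) → closed; open now [(1,0) g=3 f=8, (2,1) g=3 f=8, (3,1) g=2 f=8, (4,1) g=1 f=8]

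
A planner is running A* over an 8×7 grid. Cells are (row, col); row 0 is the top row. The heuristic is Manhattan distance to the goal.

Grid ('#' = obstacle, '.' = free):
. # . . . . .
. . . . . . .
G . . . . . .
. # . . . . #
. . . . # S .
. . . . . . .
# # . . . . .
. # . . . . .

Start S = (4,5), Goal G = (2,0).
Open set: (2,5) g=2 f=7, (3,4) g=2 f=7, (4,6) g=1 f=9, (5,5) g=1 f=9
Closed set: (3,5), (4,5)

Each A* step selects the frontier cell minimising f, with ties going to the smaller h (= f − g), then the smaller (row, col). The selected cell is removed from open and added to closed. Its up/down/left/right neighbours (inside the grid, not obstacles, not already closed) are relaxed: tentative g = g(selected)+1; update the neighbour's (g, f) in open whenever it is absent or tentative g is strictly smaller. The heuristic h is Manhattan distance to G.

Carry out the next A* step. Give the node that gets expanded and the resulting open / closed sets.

step 1: expand (2,5) (f=7, h=5) → closed; open now [(1,5) g=3 f=9, (2,4) g=3 f=7, (2,6) g=3 f=9, (3,4) g=2 f=7, (4,6) g=1 f=9, (5,5) g=1 f=9]

expanded=(2,5); open=[(1,5) g=3 f=9, (2,4) g=3 f=7, (2,6) g=3 f=9, (3,4) g=2 f=7, (4,6) g=1 f=9, (5,5) g=1 f=9]; closed=[(2,5), (3,5), (4,5)]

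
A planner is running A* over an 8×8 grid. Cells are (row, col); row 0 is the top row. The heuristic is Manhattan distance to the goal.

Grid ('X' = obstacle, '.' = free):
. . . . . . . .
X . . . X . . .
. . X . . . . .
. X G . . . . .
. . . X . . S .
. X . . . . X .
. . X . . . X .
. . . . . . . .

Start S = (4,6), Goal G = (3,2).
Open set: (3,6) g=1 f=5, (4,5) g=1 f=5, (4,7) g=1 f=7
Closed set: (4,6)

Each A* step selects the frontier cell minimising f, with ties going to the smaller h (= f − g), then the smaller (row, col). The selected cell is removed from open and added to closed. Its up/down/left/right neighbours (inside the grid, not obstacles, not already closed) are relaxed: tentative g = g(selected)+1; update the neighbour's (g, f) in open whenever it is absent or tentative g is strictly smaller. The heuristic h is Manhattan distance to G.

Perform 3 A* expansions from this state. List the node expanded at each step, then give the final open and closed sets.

step 1: expand (3,6) (f=5, h=4) → closed; open now [(2,6) g=2 f=7, (3,5) g=2 f=5, (3,7) g=2 f=7, (4,5) g=1 f=5, (4,7) g=1 f=7]
step 2: expand (3,5) (f=5, h=3) → closed; open now [(2,5) g=3 f=7, (2,6) g=2 f=7, (3,4) g=3 f=5, (3,7) g=2 f=7, (4,5) g=1 f=5, (4,7) g=1 f=7]
step 3: expand (3,4) (f=5, h=2) → closed; open now [(2,4) g=4 f=7, (2,5) g=3 f=7, (2,6) g=2 f=7, (3,3) g=4 f=5, (3,7) g=2 f=7, (4,4) g=4 f=7, (4,5) g=1 f=5, (4,7) g=1 f=7]

order=[(3,6) → (3,5) → (3,4)]; open=[(2,4) g=4 f=7, (2,5) g=3 f=7, (2,6) g=2 f=7, (3,3) g=4 f=5, (3,7) g=2 f=7, (4,4) g=4 f=7, (4,5) g=1 f=5, (4,7) g=1 f=7]; closed=[(3,4), (3,5), (3,6), (4,6)]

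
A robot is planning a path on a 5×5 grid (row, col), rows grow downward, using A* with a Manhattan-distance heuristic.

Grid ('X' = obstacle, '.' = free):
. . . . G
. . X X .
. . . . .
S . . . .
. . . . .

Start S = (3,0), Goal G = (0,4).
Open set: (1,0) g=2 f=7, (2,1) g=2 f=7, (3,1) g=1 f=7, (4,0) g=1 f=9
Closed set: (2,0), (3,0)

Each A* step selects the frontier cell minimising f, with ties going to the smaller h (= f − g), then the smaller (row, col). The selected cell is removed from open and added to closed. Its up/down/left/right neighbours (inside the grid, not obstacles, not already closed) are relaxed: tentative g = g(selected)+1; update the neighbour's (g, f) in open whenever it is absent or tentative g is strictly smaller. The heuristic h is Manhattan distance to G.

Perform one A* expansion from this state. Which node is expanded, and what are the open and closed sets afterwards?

expanded=(1,0); open=[(0,0) g=3 f=7, (1,1) g=3 f=7, (2,1) g=2 f=7, (3,1) g=1 f=7, (4,0) g=1 f=9]; closed=[(1,0), (2,0), (3,0)]

step 1: expand (1,0) (f=7, h=5) → closed; open now [(0,0) g=3 f=7, (1,1) g=3 f=7, (2,1) g=2 f=7, (3,1) g=1 f=7, (4,0) g=1 f=9]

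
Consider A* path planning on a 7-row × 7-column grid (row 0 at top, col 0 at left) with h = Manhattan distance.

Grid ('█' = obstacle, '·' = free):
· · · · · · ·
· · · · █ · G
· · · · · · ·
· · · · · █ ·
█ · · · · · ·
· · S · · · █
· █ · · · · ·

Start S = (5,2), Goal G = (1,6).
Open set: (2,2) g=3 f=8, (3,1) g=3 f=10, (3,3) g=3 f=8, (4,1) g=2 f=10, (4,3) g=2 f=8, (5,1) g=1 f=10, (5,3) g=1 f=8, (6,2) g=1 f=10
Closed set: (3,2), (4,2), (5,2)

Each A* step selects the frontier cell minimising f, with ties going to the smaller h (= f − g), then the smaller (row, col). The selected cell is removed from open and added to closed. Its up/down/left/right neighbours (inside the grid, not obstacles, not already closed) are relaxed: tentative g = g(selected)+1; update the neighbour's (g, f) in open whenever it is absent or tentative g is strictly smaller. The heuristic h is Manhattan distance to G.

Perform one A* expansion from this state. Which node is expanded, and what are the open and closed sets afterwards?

step 1: expand (2,2) (f=8, h=5) → closed; open now [(1,2) g=4 f=8, (2,1) g=4 f=10, (2,3) g=4 f=8, (3,1) g=3 f=10, (3,3) g=3 f=8, (4,1) g=2 f=10, (4,3) g=2 f=8, (5,1) g=1 f=10, (5,3) g=1 f=8, (6,2) g=1 f=10]

expanded=(2,2); open=[(1,2) g=4 f=8, (2,1) g=4 f=10, (2,3) g=4 f=8, (3,1) g=3 f=10, (3,3) g=3 f=8, (4,1) g=2 f=10, (4,3) g=2 f=8, (5,1) g=1 f=10, (5,3) g=1 f=8, (6,2) g=1 f=10]; closed=[(2,2), (3,2), (4,2), (5,2)]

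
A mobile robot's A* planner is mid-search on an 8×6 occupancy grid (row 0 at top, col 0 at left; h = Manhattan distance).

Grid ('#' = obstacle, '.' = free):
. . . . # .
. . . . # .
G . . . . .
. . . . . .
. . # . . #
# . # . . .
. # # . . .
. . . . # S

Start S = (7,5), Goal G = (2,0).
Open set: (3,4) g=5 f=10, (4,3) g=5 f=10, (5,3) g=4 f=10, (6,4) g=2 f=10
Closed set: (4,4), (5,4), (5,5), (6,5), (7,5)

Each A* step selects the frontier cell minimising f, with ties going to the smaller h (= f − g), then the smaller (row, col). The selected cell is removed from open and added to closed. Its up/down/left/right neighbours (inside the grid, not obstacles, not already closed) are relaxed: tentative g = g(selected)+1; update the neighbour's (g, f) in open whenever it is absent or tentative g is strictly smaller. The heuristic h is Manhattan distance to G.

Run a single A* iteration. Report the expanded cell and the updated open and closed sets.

expanded=(3,4); open=[(2,4) g=6 f=10, (3,3) g=6 f=10, (3,5) g=6 f=12, (4,3) g=5 f=10, (5,3) g=4 f=10, (6,4) g=2 f=10]; closed=[(3,4), (4,4), (5,4), (5,5), (6,5), (7,5)]

step 1: expand (3,4) (f=10, h=5) → closed; open now [(2,4) g=6 f=10, (3,3) g=6 f=10, (3,5) g=6 f=12, (4,3) g=5 f=10, (5,3) g=4 f=10, (6,4) g=2 f=10]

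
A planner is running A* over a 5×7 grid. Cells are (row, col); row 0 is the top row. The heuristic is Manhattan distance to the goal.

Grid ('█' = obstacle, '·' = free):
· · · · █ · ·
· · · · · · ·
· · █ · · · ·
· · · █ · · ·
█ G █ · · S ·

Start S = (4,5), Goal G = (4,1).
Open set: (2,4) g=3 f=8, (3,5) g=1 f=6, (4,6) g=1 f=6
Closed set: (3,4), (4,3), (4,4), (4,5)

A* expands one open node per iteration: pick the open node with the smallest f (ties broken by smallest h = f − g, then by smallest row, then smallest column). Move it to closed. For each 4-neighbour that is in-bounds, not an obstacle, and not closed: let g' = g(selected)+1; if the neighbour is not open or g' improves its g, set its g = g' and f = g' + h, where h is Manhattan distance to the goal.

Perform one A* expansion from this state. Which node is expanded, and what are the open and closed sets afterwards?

step 1: expand (3,5) (f=6, h=5) → closed; open now [(2,4) g=3 f=8, (2,5) g=2 f=8, (3,6) g=2 f=8, (4,6) g=1 f=6]

expanded=(3,5); open=[(2,4) g=3 f=8, (2,5) g=2 f=8, (3,6) g=2 f=8, (4,6) g=1 f=6]; closed=[(3,4), (3,5), (4,3), (4,4), (4,5)]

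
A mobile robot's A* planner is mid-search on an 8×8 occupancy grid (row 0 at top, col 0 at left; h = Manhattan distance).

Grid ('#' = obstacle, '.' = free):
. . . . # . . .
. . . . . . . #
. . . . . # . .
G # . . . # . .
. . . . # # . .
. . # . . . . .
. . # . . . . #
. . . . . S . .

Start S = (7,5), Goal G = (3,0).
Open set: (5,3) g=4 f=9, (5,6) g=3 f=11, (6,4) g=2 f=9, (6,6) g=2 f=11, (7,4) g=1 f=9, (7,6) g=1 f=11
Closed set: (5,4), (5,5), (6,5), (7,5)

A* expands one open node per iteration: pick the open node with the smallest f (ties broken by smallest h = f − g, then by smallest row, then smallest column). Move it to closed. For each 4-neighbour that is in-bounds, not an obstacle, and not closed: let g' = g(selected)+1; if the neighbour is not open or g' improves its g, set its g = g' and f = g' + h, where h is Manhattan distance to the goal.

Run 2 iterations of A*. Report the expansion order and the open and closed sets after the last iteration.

order=[(5,3) → (4,3)]; open=[(3,3) g=6 f=9, (4,2) g=6 f=9, (5,6) g=3 f=11, (6,3) g=5 f=11, (6,4) g=2 f=9, (6,6) g=2 f=11, (7,4) g=1 f=9, (7,6) g=1 f=11]; closed=[(4,3), (5,3), (5,4), (5,5), (6,5), (7,5)]

step 1: expand (5,3) (f=9, h=5) → closed; open now [(4,3) g=5 f=9, (5,6) g=3 f=11, (6,3) g=5 f=11, (6,4) g=2 f=9, (6,6) g=2 f=11, (7,4) g=1 f=9, (7,6) g=1 f=11]
step 2: expand (4,3) (f=9, h=4) → closed; open now [(3,3) g=6 f=9, (4,2) g=6 f=9, (5,6) g=3 f=11, (6,3) g=5 f=11, (6,4) g=2 f=9, (6,6) g=2 f=11, (7,4) g=1 f=9, (7,6) g=1 f=11]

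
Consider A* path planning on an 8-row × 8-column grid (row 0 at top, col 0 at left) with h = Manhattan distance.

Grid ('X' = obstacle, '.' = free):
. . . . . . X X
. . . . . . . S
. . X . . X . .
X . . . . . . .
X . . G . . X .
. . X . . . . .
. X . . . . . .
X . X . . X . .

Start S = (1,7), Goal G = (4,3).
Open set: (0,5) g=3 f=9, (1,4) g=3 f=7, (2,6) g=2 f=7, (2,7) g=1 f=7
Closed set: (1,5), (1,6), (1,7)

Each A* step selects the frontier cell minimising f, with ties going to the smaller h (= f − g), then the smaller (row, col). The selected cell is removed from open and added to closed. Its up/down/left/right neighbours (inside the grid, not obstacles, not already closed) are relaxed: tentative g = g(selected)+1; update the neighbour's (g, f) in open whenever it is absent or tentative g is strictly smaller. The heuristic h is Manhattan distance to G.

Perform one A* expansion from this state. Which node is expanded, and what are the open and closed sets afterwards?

expanded=(1,4); open=[(0,4) g=4 f=9, (0,5) g=3 f=9, (1,3) g=4 f=7, (2,4) g=4 f=7, (2,6) g=2 f=7, (2,7) g=1 f=7]; closed=[(1,4), (1,5), (1,6), (1,7)]

step 1: expand (1,4) (f=7, h=4) → closed; open now [(0,4) g=4 f=9, (0,5) g=3 f=9, (1,3) g=4 f=7, (2,4) g=4 f=7, (2,6) g=2 f=7, (2,7) g=1 f=7]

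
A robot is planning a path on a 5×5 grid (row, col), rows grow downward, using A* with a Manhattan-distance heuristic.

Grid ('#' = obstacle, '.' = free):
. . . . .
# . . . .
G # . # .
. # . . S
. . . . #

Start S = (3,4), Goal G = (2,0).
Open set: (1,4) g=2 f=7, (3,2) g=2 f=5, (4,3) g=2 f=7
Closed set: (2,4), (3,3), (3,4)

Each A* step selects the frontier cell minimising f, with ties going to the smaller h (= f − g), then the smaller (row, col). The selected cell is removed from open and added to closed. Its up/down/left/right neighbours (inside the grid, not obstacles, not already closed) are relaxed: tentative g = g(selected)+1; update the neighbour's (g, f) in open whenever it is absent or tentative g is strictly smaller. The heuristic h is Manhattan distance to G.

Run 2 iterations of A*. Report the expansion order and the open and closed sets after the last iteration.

order=[(3,2) → (2,2)]; open=[(1,2) g=4 f=7, (1,4) g=2 f=7, (4,2) g=3 f=7, (4,3) g=2 f=7]; closed=[(2,2), (2,4), (3,2), (3,3), (3,4)]

step 1: expand (3,2) (f=5, h=3) → closed; open now [(1,4) g=2 f=7, (2,2) g=3 f=5, (4,2) g=3 f=7, (4,3) g=2 f=7]
step 2: expand (2,2) (f=5, h=2) → closed; open now [(1,2) g=4 f=7, (1,4) g=2 f=7, (4,2) g=3 f=7, (4,3) g=2 f=7]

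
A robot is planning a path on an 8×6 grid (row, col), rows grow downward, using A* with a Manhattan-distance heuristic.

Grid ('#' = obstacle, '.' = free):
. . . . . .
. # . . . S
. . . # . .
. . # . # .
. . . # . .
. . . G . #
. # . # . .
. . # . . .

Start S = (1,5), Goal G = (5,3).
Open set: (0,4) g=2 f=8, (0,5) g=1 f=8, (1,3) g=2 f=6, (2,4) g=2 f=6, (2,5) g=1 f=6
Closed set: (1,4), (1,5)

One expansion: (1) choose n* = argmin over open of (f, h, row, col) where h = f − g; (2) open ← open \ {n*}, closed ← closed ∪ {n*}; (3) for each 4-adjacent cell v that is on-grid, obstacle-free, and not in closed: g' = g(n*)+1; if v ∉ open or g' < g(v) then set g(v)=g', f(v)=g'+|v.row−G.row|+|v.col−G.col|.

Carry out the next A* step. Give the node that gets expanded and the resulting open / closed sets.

expanded=(1,3); open=[(0,3) g=3 f=8, (0,4) g=2 f=8, (0,5) g=1 f=8, (1,2) g=3 f=8, (2,4) g=2 f=6, (2,5) g=1 f=6]; closed=[(1,3), (1,4), (1,5)]

step 1: expand (1,3) (f=6, h=4) → closed; open now [(0,3) g=3 f=8, (0,4) g=2 f=8, (0,5) g=1 f=8, (1,2) g=3 f=8, (2,4) g=2 f=6, (2,5) g=1 f=6]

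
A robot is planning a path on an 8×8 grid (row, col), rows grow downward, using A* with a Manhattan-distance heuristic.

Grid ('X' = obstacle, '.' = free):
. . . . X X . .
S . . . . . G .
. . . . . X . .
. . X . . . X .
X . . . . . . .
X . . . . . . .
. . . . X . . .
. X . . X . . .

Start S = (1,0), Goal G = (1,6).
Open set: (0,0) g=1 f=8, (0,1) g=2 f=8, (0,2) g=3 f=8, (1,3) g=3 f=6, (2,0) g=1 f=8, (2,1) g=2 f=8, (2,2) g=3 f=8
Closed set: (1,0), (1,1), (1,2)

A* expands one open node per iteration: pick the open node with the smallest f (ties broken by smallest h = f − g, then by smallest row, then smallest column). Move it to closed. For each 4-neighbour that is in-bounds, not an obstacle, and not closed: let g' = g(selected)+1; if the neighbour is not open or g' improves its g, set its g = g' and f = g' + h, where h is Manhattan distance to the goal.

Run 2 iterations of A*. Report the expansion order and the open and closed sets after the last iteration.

order=[(1,3) → (1,4)]; open=[(0,0) g=1 f=8, (0,1) g=2 f=8, (0,2) g=3 f=8, (0,3) g=4 f=8, (1,5) g=5 f=6, (2,0) g=1 f=8, (2,1) g=2 f=8, (2,2) g=3 f=8, (2,3) g=4 f=8, (2,4) g=5 f=8]; closed=[(1,0), (1,1), (1,2), (1,3), (1,4)]

step 1: expand (1,3) (f=6, h=3) → closed; open now [(0,0) g=1 f=8, (0,1) g=2 f=8, (0,2) g=3 f=8, (0,3) g=4 f=8, (1,4) g=4 f=6, (2,0) g=1 f=8, (2,1) g=2 f=8, (2,2) g=3 f=8, (2,3) g=4 f=8]
step 2: expand (1,4) (f=6, h=2) → closed; open now [(0,0) g=1 f=8, (0,1) g=2 f=8, (0,2) g=3 f=8, (0,3) g=4 f=8, (1,5) g=5 f=6, (2,0) g=1 f=8, (2,1) g=2 f=8, (2,2) g=3 f=8, (2,3) g=4 f=8, (2,4) g=5 f=8]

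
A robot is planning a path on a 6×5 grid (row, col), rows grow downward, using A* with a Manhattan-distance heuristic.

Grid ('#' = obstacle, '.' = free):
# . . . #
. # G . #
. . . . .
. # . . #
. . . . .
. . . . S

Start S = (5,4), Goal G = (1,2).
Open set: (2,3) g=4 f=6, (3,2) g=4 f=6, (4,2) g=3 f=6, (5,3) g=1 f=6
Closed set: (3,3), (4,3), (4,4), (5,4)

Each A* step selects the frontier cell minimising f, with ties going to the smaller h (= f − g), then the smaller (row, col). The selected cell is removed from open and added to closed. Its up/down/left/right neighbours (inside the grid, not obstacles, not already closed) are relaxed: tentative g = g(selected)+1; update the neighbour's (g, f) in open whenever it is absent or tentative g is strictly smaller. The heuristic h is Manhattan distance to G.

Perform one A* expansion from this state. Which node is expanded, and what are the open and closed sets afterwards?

expanded=(2,3); open=[(1,3) g=5 f=6, (2,2) g=5 f=6, (2,4) g=5 f=8, (3,2) g=4 f=6, (4,2) g=3 f=6, (5,3) g=1 f=6]; closed=[(2,3), (3,3), (4,3), (4,4), (5,4)]

step 1: expand (2,3) (f=6, h=2) → closed; open now [(1,3) g=5 f=6, (2,2) g=5 f=6, (2,4) g=5 f=8, (3,2) g=4 f=6, (4,2) g=3 f=6, (5,3) g=1 f=6]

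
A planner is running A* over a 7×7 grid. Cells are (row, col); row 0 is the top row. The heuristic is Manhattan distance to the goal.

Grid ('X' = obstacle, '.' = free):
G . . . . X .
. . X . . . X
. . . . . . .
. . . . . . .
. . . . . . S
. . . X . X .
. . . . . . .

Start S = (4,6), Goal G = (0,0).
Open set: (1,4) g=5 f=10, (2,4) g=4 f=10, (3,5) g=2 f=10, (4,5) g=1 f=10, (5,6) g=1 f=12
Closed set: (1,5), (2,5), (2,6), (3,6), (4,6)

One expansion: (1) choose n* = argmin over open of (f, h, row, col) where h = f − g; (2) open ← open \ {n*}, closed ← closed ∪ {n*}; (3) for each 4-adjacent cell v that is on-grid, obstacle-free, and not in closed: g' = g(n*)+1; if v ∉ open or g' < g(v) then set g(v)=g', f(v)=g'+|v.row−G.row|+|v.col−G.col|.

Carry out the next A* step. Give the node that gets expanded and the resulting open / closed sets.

step 1: expand (1,4) (f=10, h=5) → closed; open now [(0,4) g=6 f=10, (1,3) g=6 f=10, (2,4) g=4 f=10, (3,5) g=2 f=10, (4,5) g=1 f=10, (5,6) g=1 f=12]

expanded=(1,4); open=[(0,4) g=6 f=10, (1,3) g=6 f=10, (2,4) g=4 f=10, (3,5) g=2 f=10, (4,5) g=1 f=10, (5,6) g=1 f=12]; closed=[(1,4), (1,5), (2,5), (2,6), (3,6), (4,6)]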